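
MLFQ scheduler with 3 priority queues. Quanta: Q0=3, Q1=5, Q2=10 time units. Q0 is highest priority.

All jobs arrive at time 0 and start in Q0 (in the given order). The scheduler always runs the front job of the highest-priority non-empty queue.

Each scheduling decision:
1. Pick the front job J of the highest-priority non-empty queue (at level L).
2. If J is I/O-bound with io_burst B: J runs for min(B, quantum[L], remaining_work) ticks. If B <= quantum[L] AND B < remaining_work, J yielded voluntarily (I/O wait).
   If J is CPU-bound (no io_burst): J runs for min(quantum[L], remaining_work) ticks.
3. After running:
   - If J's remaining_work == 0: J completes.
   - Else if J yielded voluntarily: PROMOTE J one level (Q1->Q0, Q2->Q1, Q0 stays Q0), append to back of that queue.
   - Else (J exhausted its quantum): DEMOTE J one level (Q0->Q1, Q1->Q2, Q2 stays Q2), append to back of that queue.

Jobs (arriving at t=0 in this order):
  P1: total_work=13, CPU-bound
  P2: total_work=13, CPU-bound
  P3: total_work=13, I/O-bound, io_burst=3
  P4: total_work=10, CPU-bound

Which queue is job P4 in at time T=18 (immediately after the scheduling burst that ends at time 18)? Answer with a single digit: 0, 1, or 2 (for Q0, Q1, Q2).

t=0-3: P1@Q0 runs 3, rem=10, quantum used, demote→Q1. Q0=[P2,P3,P4] Q1=[P1] Q2=[]
t=3-6: P2@Q0 runs 3, rem=10, quantum used, demote→Q1. Q0=[P3,P4] Q1=[P1,P2] Q2=[]
t=6-9: P3@Q0 runs 3, rem=10, I/O yield, promote→Q0. Q0=[P4,P3] Q1=[P1,P2] Q2=[]
t=9-12: P4@Q0 runs 3, rem=7, quantum used, demote→Q1. Q0=[P3] Q1=[P1,P2,P4] Q2=[]
t=12-15: P3@Q0 runs 3, rem=7, I/O yield, promote→Q0. Q0=[P3] Q1=[P1,P2,P4] Q2=[]
t=15-18: P3@Q0 runs 3, rem=4, I/O yield, promote→Q0. Q0=[P3] Q1=[P1,P2,P4] Q2=[]
t=18-21: P3@Q0 runs 3, rem=1, I/O yield, promote→Q0. Q0=[P3] Q1=[P1,P2,P4] Q2=[]
t=21-22: P3@Q0 runs 1, rem=0, completes. Q0=[] Q1=[P1,P2,P4] Q2=[]
t=22-27: P1@Q1 runs 5, rem=5, quantum used, demote→Q2. Q0=[] Q1=[P2,P4] Q2=[P1]
t=27-32: P2@Q1 runs 5, rem=5, quantum used, demote→Q2. Q0=[] Q1=[P4] Q2=[P1,P2]
t=32-37: P4@Q1 runs 5, rem=2, quantum used, demote→Q2. Q0=[] Q1=[] Q2=[P1,P2,P4]
t=37-42: P1@Q2 runs 5, rem=0, completes. Q0=[] Q1=[] Q2=[P2,P4]
t=42-47: P2@Q2 runs 5, rem=0, completes. Q0=[] Q1=[] Q2=[P4]
t=47-49: P4@Q2 runs 2, rem=0, completes. Q0=[] Q1=[] Q2=[]

Answer: 1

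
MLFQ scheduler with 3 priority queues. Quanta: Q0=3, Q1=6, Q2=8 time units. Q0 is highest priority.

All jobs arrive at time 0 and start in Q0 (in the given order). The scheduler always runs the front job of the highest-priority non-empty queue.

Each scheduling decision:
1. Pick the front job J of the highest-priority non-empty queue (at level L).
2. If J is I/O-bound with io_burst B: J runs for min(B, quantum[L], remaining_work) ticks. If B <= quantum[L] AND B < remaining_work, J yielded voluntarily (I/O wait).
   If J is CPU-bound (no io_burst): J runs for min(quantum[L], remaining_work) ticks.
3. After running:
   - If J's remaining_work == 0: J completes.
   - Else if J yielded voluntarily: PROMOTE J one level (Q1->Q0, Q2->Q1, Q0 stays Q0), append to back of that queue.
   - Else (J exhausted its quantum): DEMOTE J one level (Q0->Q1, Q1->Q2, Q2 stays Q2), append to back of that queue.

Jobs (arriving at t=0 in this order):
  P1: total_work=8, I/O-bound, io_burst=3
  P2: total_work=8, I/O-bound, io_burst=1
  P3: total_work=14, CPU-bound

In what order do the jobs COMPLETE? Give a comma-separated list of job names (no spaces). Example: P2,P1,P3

Answer: P1,P2,P3

Derivation:
t=0-3: P1@Q0 runs 3, rem=5, I/O yield, promote→Q0. Q0=[P2,P3,P1] Q1=[] Q2=[]
t=3-4: P2@Q0 runs 1, rem=7, I/O yield, promote→Q0. Q0=[P3,P1,P2] Q1=[] Q2=[]
t=4-7: P3@Q0 runs 3, rem=11, quantum used, demote→Q1. Q0=[P1,P2] Q1=[P3] Q2=[]
t=7-10: P1@Q0 runs 3, rem=2, I/O yield, promote→Q0. Q0=[P2,P1] Q1=[P3] Q2=[]
t=10-11: P2@Q0 runs 1, rem=6, I/O yield, promote→Q0. Q0=[P1,P2] Q1=[P3] Q2=[]
t=11-13: P1@Q0 runs 2, rem=0, completes. Q0=[P2] Q1=[P3] Q2=[]
t=13-14: P2@Q0 runs 1, rem=5, I/O yield, promote→Q0. Q0=[P2] Q1=[P3] Q2=[]
t=14-15: P2@Q0 runs 1, rem=4, I/O yield, promote→Q0. Q0=[P2] Q1=[P3] Q2=[]
t=15-16: P2@Q0 runs 1, rem=3, I/O yield, promote→Q0. Q0=[P2] Q1=[P3] Q2=[]
t=16-17: P2@Q0 runs 1, rem=2, I/O yield, promote→Q0. Q0=[P2] Q1=[P3] Q2=[]
t=17-18: P2@Q0 runs 1, rem=1, I/O yield, promote→Q0. Q0=[P2] Q1=[P3] Q2=[]
t=18-19: P2@Q0 runs 1, rem=0, completes. Q0=[] Q1=[P3] Q2=[]
t=19-25: P3@Q1 runs 6, rem=5, quantum used, demote→Q2. Q0=[] Q1=[] Q2=[P3]
t=25-30: P3@Q2 runs 5, rem=0, completes. Q0=[] Q1=[] Q2=[]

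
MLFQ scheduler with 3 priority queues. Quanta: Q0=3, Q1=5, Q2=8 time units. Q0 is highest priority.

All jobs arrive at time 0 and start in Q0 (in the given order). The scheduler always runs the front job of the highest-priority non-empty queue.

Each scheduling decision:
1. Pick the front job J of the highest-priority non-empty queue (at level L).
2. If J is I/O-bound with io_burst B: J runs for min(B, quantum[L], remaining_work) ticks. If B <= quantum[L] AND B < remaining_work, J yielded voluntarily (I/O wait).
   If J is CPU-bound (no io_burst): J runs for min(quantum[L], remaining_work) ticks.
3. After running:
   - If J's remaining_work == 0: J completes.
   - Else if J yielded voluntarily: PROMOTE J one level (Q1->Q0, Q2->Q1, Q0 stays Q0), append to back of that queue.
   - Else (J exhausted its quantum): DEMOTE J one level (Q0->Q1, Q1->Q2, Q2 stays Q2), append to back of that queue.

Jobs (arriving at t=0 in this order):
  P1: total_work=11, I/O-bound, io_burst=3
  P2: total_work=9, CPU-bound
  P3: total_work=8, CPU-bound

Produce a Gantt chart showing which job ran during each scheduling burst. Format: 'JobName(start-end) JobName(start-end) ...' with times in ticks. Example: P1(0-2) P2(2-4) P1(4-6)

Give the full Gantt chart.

Answer: P1(0-3) P2(3-6) P3(6-9) P1(9-12) P1(12-15) P1(15-17) P2(17-22) P3(22-27) P2(27-28)

Derivation:
t=0-3: P1@Q0 runs 3, rem=8, I/O yield, promote→Q0. Q0=[P2,P3,P1] Q1=[] Q2=[]
t=3-6: P2@Q0 runs 3, rem=6, quantum used, demote→Q1. Q0=[P3,P1] Q1=[P2] Q2=[]
t=6-9: P3@Q0 runs 3, rem=5, quantum used, demote→Q1. Q0=[P1] Q1=[P2,P3] Q2=[]
t=9-12: P1@Q0 runs 3, rem=5, I/O yield, promote→Q0. Q0=[P1] Q1=[P2,P3] Q2=[]
t=12-15: P1@Q0 runs 3, rem=2, I/O yield, promote→Q0. Q0=[P1] Q1=[P2,P3] Q2=[]
t=15-17: P1@Q0 runs 2, rem=0, completes. Q0=[] Q1=[P2,P3] Q2=[]
t=17-22: P2@Q1 runs 5, rem=1, quantum used, demote→Q2. Q0=[] Q1=[P3] Q2=[P2]
t=22-27: P3@Q1 runs 5, rem=0, completes. Q0=[] Q1=[] Q2=[P2]
t=27-28: P2@Q2 runs 1, rem=0, completes. Q0=[] Q1=[] Q2=[]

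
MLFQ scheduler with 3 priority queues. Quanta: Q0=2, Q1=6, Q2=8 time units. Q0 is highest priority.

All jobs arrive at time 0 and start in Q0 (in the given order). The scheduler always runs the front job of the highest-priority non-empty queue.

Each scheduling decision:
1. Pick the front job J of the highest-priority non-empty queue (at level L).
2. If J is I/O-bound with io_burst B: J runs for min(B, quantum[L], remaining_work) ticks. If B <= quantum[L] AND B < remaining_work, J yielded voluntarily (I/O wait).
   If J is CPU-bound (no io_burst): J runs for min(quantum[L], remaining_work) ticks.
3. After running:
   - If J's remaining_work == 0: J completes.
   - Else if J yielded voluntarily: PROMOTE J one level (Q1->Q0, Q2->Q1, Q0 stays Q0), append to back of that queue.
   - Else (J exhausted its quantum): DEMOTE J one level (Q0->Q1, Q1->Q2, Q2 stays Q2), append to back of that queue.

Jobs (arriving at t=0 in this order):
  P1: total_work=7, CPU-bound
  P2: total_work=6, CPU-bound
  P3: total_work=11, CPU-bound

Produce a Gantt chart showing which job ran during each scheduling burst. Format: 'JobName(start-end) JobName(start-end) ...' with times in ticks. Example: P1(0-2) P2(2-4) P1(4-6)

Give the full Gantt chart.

t=0-2: P1@Q0 runs 2, rem=5, quantum used, demote→Q1. Q0=[P2,P3] Q1=[P1] Q2=[]
t=2-4: P2@Q0 runs 2, rem=4, quantum used, demote→Q1. Q0=[P3] Q1=[P1,P2] Q2=[]
t=4-6: P3@Q0 runs 2, rem=9, quantum used, demote→Q1. Q0=[] Q1=[P1,P2,P3] Q2=[]
t=6-11: P1@Q1 runs 5, rem=0, completes. Q0=[] Q1=[P2,P3] Q2=[]
t=11-15: P2@Q1 runs 4, rem=0, completes. Q0=[] Q1=[P3] Q2=[]
t=15-21: P3@Q1 runs 6, rem=3, quantum used, demote→Q2. Q0=[] Q1=[] Q2=[P3]
t=21-24: P3@Q2 runs 3, rem=0, completes. Q0=[] Q1=[] Q2=[]

Answer: P1(0-2) P2(2-4) P3(4-6) P1(6-11) P2(11-15) P3(15-21) P3(21-24)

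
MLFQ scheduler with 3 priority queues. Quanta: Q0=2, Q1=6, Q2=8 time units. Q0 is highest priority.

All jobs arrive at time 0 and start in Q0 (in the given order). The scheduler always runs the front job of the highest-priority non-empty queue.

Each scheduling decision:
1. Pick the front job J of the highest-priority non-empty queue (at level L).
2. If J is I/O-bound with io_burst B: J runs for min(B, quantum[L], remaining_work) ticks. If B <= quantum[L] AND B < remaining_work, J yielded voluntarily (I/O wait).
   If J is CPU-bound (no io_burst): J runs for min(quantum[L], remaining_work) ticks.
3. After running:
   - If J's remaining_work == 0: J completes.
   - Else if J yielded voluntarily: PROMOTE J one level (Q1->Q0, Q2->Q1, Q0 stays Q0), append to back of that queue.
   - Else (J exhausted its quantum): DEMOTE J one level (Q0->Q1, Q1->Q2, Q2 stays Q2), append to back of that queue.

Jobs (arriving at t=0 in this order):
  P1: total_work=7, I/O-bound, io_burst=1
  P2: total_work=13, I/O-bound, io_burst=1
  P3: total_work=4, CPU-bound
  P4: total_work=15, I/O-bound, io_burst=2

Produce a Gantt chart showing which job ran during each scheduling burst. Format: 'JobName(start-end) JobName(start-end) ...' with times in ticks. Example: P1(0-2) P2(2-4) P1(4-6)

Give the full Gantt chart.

Answer: P1(0-1) P2(1-2) P3(2-4) P4(4-6) P1(6-7) P2(7-8) P4(8-10) P1(10-11) P2(11-12) P4(12-14) P1(14-15) P2(15-16) P4(16-18) P1(18-19) P2(19-20) P4(20-22) P1(22-23) P2(23-24) P4(24-26) P1(26-27) P2(27-28) P4(28-30) P2(30-31) P4(31-32) P2(32-33) P2(33-34) P2(34-35) P2(35-36) P2(36-37) P3(37-39)

Derivation:
t=0-1: P1@Q0 runs 1, rem=6, I/O yield, promote→Q0. Q0=[P2,P3,P4,P1] Q1=[] Q2=[]
t=1-2: P2@Q0 runs 1, rem=12, I/O yield, promote→Q0. Q0=[P3,P4,P1,P2] Q1=[] Q2=[]
t=2-4: P3@Q0 runs 2, rem=2, quantum used, demote→Q1. Q0=[P4,P1,P2] Q1=[P3] Q2=[]
t=4-6: P4@Q0 runs 2, rem=13, I/O yield, promote→Q0. Q0=[P1,P2,P4] Q1=[P3] Q2=[]
t=6-7: P1@Q0 runs 1, rem=5, I/O yield, promote→Q0. Q0=[P2,P4,P1] Q1=[P3] Q2=[]
t=7-8: P2@Q0 runs 1, rem=11, I/O yield, promote→Q0. Q0=[P4,P1,P2] Q1=[P3] Q2=[]
t=8-10: P4@Q0 runs 2, rem=11, I/O yield, promote→Q0. Q0=[P1,P2,P4] Q1=[P3] Q2=[]
t=10-11: P1@Q0 runs 1, rem=4, I/O yield, promote→Q0. Q0=[P2,P4,P1] Q1=[P3] Q2=[]
t=11-12: P2@Q0 runs 1, rem=10, I/O yield, promote→Q0. Q0=[P4,P1,P2] Q1=[P3] Q2=[]
t=12-14: P4@Q0 runs 2, rem=9, I/O yield, promote→Q0. Q0=[P1,P2,P4] Q1=[P3] Q2=[]
t=14-15: P1@Q0 runs 1, rem=3, I/O yield, promote→Q0. Q0=[P2,P4,P1] Q1=[P3] Q2=[]
t=15-16: P2@Q0 runs 1, rem=9, I/O yield, promote→Q0. Q0=[P4,P1,P2] Q1=[P3] Q2=[]
t=16-18: P4@Q0 runs 2, rem=7, I/O yield, promote→Q0. Q0=[P1,P2,P4] Q1=[P3] Q2=[]
t=18-19: P1@Q0 runs 1, rem=2, I/O yield, promote→Q0. Q0=[P2,P4,P1] Q1=[P3] Q2=[]
t=19-20: P2@Q0 runs 1, rem=8, I/O yield, promote→Q0. Q0=[P4,P1,P2] Q1=[P3] Q2=[]
t=20-22: P4@Q0 runs 2, rem=5, I/O yield, promote→Q0. Q0=[P1,P2,P4] Q1=[P3] Q2=[]
t=22-23: P1@Q0 runs 1, rem=1, I/O yield, promote→Q0. Q0=[P2,P4,P1] Q1=[P3] Q2=[]
t=23-24: P2@Q0 runs 1, rem=7, I/O yield, promote→Q0. Q0=[P4,P1,P2] Q1=[P3] Q2=[]
t=24-26: P4@Q0 runs 2, rem=3, I/O yield, promote→Q0. Q0=[P1,P2,P4] Q1=[P3] Q2=[]
t=26-27: P1@Q0 runs 1, rem=0, completes. Q0=[P2,P4] Q1=[P3] Q2=[]
t=27-28: P2@Q0 runs 1, rem=6, I/O yield, promote→Q0. Q0=[P4,P2] Q1=[P3] Q2=[]
t=28-30: P4@Q0 runs 2, rem=1, I/O yield, promote→Q0. Q0=[P2,P4] Q1=[P3] Q2=[]
t=30-31: P2@Q0 runs 1, rem=5, I/O yield, promote→Q0. Q0=[P4,P2] Q1=[P3] Q2=[]
t=31-32: P4@Q0 runs 1, rem=0, completes. Q0=[P2] Q1=[P3] Q2=[]
t=32-33: P2@Q0 runs 1, rem=4, I/O yield, promote→Q0. Q0=[P2] Q1=[P3] Q2=[]
t=33-34: P2@Q0 runs 1, rem=3, I/O yield, promote→Q0. Q0=[P2] Q1=[P3] Q2=[]
t=34-35: P2@Q0 runs 1, rem=2, I/O yield, promote→Q0. Q0=[P2] Q1=[P3] Q2=[]
t=35-36: P2@Q0 runs 1, rem=1, I/O yield, promote→Q0. Q0=[P2] Q1=[P3] Q2=[]
t=36-37: P2@Q0 runs 1, rem=0, completes. Q0=[] Q1=[P3] Q2=[]
t=37-39: P3@Q1 runs 2, rem=0, completes. Q0=[] Q1=[] Q2=[]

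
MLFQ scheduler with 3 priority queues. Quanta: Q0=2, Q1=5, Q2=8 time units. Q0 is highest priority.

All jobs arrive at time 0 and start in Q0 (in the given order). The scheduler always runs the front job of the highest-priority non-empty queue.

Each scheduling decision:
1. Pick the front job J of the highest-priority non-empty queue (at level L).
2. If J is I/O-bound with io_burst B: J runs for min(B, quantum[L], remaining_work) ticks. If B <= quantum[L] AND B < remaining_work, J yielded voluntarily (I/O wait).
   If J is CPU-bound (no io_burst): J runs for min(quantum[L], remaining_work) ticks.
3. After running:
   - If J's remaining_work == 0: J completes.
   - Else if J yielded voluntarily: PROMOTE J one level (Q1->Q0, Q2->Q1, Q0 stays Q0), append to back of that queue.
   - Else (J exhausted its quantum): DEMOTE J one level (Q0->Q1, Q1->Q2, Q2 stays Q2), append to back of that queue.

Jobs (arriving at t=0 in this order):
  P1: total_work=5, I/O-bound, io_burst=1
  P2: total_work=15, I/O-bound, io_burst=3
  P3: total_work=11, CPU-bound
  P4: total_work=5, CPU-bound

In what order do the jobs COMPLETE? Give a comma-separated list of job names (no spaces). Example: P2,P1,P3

Answer: P1,P4,P2,P3

Derivation:
t=0-1: P1@Q0 runs 1, rem=4, I/O yield, promote→Q0. Q0=[P2,P3,P4,P1] Q1=[] Q2=[]
t=1-3: P2@Q0 runs 2, rem=13, quantum used, demote→Q1. Q0=[P3,P4,P1] Q1=[P2] Q2=[]
t=3-5: P3@Q0 runs 2, rem=9, quantum used, demote→Q1. Q0=[P4,P1] Q1=[P2,P3] Q2=[]
t=5-7: P4@Q0 runs 2, rem=3, quantum used, demote→Q1. Q0=[P1] Q1=[P2,P3,P4] Q2=[]
t=7-8: P1@Q0 runs 1, rem=3, I/O yield, promote→Q0. Q0=[P1] Q1=[P2,P3,P4] Q2=[]
t=8-9: P1@Q0 runs 1, rem=2, I/O yield, promote→Q0. Q0=[P1] Q1=[P2,P3,P4] Q2=[]
t=9-10: P1@Q0 runs 1, rem=1, I/O yield, promote→Q0. Q0=[P1] Q1=[P2,P3,P4] Q2=[]
t=10-11: P1@Q0 runs 1, rem=0, completes. Q0=[] Q1=[P2,P3,P4] Q2=[]
t=11-14: P2@Q1 runs 3, rem=10, I/O yield, promote→Q0. Q0=[P2] Q1=[P3,P4] Q2=[]
t=14-16: P2@Q0 runs 2, rem=8, quantum used, demote→Q1. Q0=[] Q1=[P3,P4,P2] Q2=[]
t=16-21: P3@Q1 runs 5, rem=4, quantum used, demote→Q2. Q0=[] Q1=[P4,P2] Q2=[P3]
t=21-24: P4@Q1 runs 3, rem=0, completes. Q0=[] Q1=[P2] Q2=[P3]
t=24-27: P2@Q1 runs 3, rem=5, I/O yield, promote→Q0. Q0=[P2] Q1=[] Q2=[P3]
t=27-29: P2@Q0 runs 2, rem=3, quantum used, demote→Q1. Q0=[] Q1=[P2] Q2=[P3]
t=29-32: P2@Q1 runs 3, rem=0, completes. Q0=[] Q1=[] Q2=[P3]
t=32-36: P3@Q2 runs 4, rem=0, completes. Q0=[] Q1=[] Q2=[]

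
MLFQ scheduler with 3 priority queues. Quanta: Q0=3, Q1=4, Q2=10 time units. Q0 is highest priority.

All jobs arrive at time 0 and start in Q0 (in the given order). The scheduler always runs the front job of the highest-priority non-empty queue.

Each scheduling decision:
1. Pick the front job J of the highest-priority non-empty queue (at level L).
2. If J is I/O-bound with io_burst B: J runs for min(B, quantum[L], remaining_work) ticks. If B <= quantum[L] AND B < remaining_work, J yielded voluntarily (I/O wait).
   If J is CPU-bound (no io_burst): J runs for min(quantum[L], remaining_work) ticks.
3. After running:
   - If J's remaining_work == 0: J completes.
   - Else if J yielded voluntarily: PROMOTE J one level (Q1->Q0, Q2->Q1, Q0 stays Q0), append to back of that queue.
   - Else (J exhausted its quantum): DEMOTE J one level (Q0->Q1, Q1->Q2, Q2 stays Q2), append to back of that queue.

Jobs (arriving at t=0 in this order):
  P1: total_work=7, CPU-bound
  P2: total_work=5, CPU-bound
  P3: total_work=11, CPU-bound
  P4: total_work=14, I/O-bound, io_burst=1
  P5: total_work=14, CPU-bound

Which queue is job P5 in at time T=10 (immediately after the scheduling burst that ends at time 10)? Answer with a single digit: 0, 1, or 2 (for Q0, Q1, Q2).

t=0-3: P1@Q0 runs 3, rem=4, quantum used, demote→Q1. Q0=[P2,P3,P4,P5] Q1=[P1] Q2=[]
t=3-6: P2@Q0 runs 3, rem=2, quantum used, demote→Q1. Q0=[P3,P4,P5] Q1=[P1,P2] Q2=[]
t=6-9: P3@Q0 runs 3, rem=8, quantum used, demote→Q1. Q0=[P4,P5] Q1=[P1,P2,P3] Q2=[]
t=9-10: P4@Q0 runs 1, rem=13, I/O yield, promote→Q0. Q0=[P5,P4] Q1=[P1,P2,P3] Q2=[]
t=10-13: P5@Q0 runs 3, rem=11, quantum used, demote→Q1. Q0=[P4] Q1=[P1,P2,P3,P5] Q2=[]
t=13-14: P4@Q0 runs 1, rem=12, I/O yield, promote→Q0. Q0=[P4] Q1=[P1,P2,P3,P5] Q2=[]
t=14-15: P4@Q0 runs 1, rem=11, I/O yield, promote→Q0. Q0=[P4] Q1=[P1,P2,P3,P5] Q2=[]
t=15-16: P4@Q0 runs 1, rem=10, I/O yield, promote→Q0. Q0=[P4] Q1=[P1,P2,P3,P5] Q2=[]
t=16-17: P4@Q0 runs 1, rem=9, I/O yield, promote→Q0. Q0=[P4] Q1=[P1,P2,P3,P5] Q2=[]
t=17-18: P4@Q0 runs 1, rem=8, I/O yield, promote→Q0. Q0=[P4] Q1=[P1,P2,P3,P5] Q2=[]
t=18-19: P4@Q0 runs 1, rem=7, I/O yield, promote→Q0. Q0=[P4] Q1=[P1,P2,P3,P5] Q2=[]
t=19-20: P4@Q0 runs 1, rem=6, I/O yield, promote→Q0. Q0=[P4] Q1=[P1,P2,P3,P5] Q2=[]
t=20-21: P4@Q0 runs 1, rem=5, I/O yield, promote→Q0. Q0=[P4] Q1=[P1,P2,P3,P5] Q2=[]
t=21-22: P4@Q0 runs 1, rem=4, I/O yield, promote→Q0. Q0=[P4] Q1=[P1,P2,P3,P5] Q2=[]
t=22-23: P4@Q0 runs 1, rem=3, I/O yield, promote→Q0. Q0=[P4] Q1=[P1,P2,P3,P5] Q2=[]
t=23-24: P4@Q0 runs 1, rem=2, I/O yield, promote→Q0. Q0=[P4] Q1=[P1,P2,P3,P5] Q2=[]
t=24-25: P4@Q0 runs 1, rem=1, I/O yield, promote→Q0. Q0=[P4] Q1=[P1,P2,P3,P5] Q2=[]
t=25-26: P4@Q0 runs 1, rem=0, completes. Q0=[] Q1=[P1,P2,P3,P5] Q2=[]
t=26-30: P1@Q1 runs 4, rem=0, completes. Q0=[] Q1=[P2,P3,P5] Q2=[]
t=30-32: P2@Q1 runs 2, rem=0, completes. Q0=[] Q1=[P3,P5] Q2=[]
t=32-36: P3@Q1 runs 4, rem=4, quantum used, demote→Q2. Q0=[] Q1=[P5] Q2=[P3]
t=36-40: P5@Q1 runs 4, rem=7, quantum used, demote→Q2. Q0=[] Q1=[] Q2=[P3,P5]
t=40-44: P3@Q2 runs 4, rem=0, completes. Q0=[] Q1=[] Q2=[P5]
t=44-51: P5@Q2 runs 7, rem=0, completes. Q0=[] Q1=[] Q2=[]

Answer: 0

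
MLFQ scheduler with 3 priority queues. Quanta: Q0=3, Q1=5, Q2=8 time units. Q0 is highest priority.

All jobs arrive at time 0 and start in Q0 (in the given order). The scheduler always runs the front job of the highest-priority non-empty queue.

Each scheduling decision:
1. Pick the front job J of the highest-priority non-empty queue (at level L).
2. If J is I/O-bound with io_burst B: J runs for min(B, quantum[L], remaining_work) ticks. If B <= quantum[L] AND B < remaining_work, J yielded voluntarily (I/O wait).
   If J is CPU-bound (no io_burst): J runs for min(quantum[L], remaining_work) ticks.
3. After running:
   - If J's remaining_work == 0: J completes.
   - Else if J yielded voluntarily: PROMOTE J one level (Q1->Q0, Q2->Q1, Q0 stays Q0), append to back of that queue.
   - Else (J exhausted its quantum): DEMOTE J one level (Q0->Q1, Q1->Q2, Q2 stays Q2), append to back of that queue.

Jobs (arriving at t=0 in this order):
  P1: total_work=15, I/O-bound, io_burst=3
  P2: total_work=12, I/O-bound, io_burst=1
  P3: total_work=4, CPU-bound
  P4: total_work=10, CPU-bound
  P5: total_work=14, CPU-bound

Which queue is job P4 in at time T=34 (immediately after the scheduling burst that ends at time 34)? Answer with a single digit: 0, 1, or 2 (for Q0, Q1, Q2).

Answer: 1

Derivation:
t=0-3: P1@Q0 runs 3, rem=12, I/O yield, promote→Q0. Q0=[P2,P3,P4,P5,P1] Q1=[] Q2=[]
t=3-4: P2@Q0 runs 1, rem=11, I/O yield, promote→Q0. Q0=[P3,P4,P5,P1,P2] Q1=[] Q2=[]
t=4-7: P3@Q0 runs 3, rem=1, quantum used, demote→Q1. Q0=[P4,P5,P1,P2] Q1=[P3] Q2=[]
t=7-10: P4@Q0 runs 3, rem=7, quantum used, demote→Q1. Q0=[P5,P1,P2] Q1=[P3,P4] Q2=[]
t=10-13: P5@Q0 runs 3, rem=11, quantum used, demote→Q1. Q0=[P1,P2] Q1=[P3,P4,P5] Q2=[]
t=13-16: P1@Q0 runs 3, rem=9, I/O yield, promote→Q0. Q0=[P2,P1] Q1=[P3,P4,P5] Q2=[]
t=16-17: P2@Q0 runs 1, rem=10, I/O yield, promote→Q0. Q0=[P1,P2] Q1=[P3,P4,P5] Q2=[]
t=17-20: P1@Q0 runs 3, rem=6, I/O yield, promote→Q0. Q0=[P2,P1] Q1=[P3,P4,P5] Q2=[]
t=20-21: P2@Q0 runs 1, rem=9, I/O yield, promote→Q0. Q0=[P1,P2] Q1=[P3,P4,P5] Q2=[]
t=21-24: P1@Q0 runs 3, rem=3, I/O yield, promote→Q0. Q0=[P2,P1] Q1=[P3,P4,P5] Q2=[]
t=24-25: P2@Q0 runs 1, rem=8, I/O yield, promote→Q0. Q0=[P1,P2] Q1=[P3,P4,P5] Q2=[]
t=25-28: P1@Q0 runs 3, rem=0, completes. Q0=[P2] Q1=[P3,P4,P5] Q2=[]
t=28-29: P2@Q0 runs 1, rem=7, I/O yield, promote→Q0. Q0=[P2] Q1=[P3,P4,P5] Q2=[]
t=29-30: P2@Q0 runs 1, rem=6, I/O yield, promote→Q0. Q0=[P2] Q1=[P3,P4,P5] Q2=[]
t=30-31: P2@Q0 runs 1, rem=5, I/O yield, promote→Q0. Q0=[P2] Q1=[P3,P4,P5] Q2=[]
t=31-32: P2@Q0 runs 1, rem=4, I/O yield, promote→Q0. Q0=[P2] Q1=[P3,P4,P5] Q2=[]
t=32-33: P2@Q0 runs 1, rem=3, I/O yield, promote→Q0. Q0=[P2] Q1=[P3,P4,P5] Q2=[]
t=33-34: P2@Q0 runs 1, rem=2, I/O yield, promote→Q0. Q0=[P2] Q1=[P3,P4,P5] Q2=[]
t=34-35: P2@Q0 runs 1, rem=1, I/O yield, promote→Q0. Q0=[P2] Q1=[P3,P4,P5] Q2=[]
t=35-36: P2@Q0 runs 1, rem=0, completes. Q0=[] Q1=[P3,P4,P5] Q2=[]
t=36-37: P3@Q1 runs 1, rem=0, completes. Q0=[] Q1=[P4,P5] Q2=[]
t=37-42: P4@Q1 runs 5, rem=2, quantum used, demote→Q2. Q0=[] Q1=[P5] Q2=[P4]
t=42-47: P5@Q1 runs 5, rem=6, quantum used, demote→Q2. Q0=[] Q1=[] Q2=[P4,P5]
t=47-49: P4@Q2 runs 2, rem=0, completes. Q0=[] Q1=[] Q2=[P5]
t=49-55: P5@Q2 runs 6, rem=0, completes. Q0=[] Q1=[] Q2=[]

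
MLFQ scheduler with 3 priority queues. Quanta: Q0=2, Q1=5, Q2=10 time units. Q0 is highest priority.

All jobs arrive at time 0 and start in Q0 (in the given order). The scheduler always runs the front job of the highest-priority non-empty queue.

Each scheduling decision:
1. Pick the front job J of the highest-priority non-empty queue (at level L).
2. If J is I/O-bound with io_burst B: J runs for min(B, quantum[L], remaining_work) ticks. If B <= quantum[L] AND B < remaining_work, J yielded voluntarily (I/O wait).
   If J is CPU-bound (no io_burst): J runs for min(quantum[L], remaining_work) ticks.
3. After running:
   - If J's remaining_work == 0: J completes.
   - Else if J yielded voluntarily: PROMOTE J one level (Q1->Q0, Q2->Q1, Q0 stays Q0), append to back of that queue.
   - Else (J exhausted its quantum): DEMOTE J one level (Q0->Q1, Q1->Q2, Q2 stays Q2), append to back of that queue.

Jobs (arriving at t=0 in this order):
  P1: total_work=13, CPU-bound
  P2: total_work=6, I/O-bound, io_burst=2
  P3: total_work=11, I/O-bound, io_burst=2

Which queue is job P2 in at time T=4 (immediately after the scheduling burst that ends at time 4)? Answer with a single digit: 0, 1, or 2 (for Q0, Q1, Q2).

Answer: 0

Derivation:
t=0-2: P1@Q0 runs 2, rem=11, quantum used, demote→Q1. Q0=[P2,P3] Q1=[P1] Q2=[]
t=2-4: P2@Q0 runs 2, rem=4, I/O yield, promote→Q0. Q0=[P3,P2] Q1=[P1] Q2=[]
t=4-6: P3@Q0 runs 2, rem=9, I/O yield, promote→Q0. Q0=[P2,P3] Q1=[P1] Q2=[]
t=6-8: P2@Q0 runs 2, rem=2, I/O yield, promote→Q0. Q0=[P3,P2] Q1=[P1] Q2=[]
t=8-10: P3@Q0 runs 2, rem=7, I/O yield, promote→Q0. Q0=[P2,P3] Q1=[P1] Q2=[]
t=10-12: P2@Q0 runs 2, rem=0, completes. Q0=[P3] Q1=[P1] Q2=[]
t=12-14: P3@Q0 runs 2, rem=5, I/O yield, promote→Q0. Q0=[P3] Q1=[P1] Q2=[]
t=14-16: P3@Q0 runs 2, rem=3, I/O yield, promote→Q0. Q0=[P3] Q1=[P1] Q2=[]
t=16-18: P3@Q0 runs 2, rem=1, I/O yield, promote→Q0. Q0=[P3] Q1=[P1] Q2=[]
t=18-19: P3@Q0 runs 1, rem=0, completes. Q0=[] Q1=[P1] Q2=[]
t=19-24: P1@Q1 runs 5, rem=6, quantum used, demote→Q2. Q0=[] Q1=[] Q2=[P1]
t=24-30: P1@Q2 runs 6, rem=0, completes. Q0=[] Q1=[] Q2=[]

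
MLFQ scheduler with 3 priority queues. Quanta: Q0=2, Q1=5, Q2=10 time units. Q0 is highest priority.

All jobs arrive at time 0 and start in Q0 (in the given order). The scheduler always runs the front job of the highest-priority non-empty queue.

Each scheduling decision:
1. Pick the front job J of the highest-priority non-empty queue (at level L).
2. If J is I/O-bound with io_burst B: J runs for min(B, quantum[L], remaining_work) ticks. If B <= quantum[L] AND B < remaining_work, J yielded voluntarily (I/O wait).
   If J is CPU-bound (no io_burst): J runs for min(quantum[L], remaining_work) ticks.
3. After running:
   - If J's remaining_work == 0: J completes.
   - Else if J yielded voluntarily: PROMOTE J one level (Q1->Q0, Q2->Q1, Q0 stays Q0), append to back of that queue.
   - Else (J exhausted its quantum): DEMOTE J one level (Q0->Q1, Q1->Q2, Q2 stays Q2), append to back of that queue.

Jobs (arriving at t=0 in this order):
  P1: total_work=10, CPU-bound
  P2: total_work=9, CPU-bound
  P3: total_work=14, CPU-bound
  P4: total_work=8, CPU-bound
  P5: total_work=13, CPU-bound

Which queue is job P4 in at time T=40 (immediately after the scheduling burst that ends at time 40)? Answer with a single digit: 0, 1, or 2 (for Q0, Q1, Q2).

t=0-2: P1@Q0 runs 2, rem=8, quantum used, demote→Q1. Q0=[P2,P3,P4,P5] Q1=[P1] Q2=[]
t=2-4: P2@Q0 runs 2, rem=7, quantum used, demote→Q1. Q0=[P3,P4,P5] Q1=[P1,P2] Q2=[]
t=4-6: P3@Q0 runs 2, rem=12, quantum used, demote→Q1. Q0=[P4,P5] Q1=[P1,P2,P3] Q2=[]
t=6-8: P4@Q0 runs 2, rem=6, quantum used, demote→Q1. Q0=[P5] Q1=[P1,P2,P3,P4] Q2=[]
t=8-10: P5@Q0 runs 2, rem=11, quantum used, demote→Q1. Q0=[] Q1=[P1,P2,P3,P4,P5] Q2=[]
t=10-15: P1@Q1 runs 5, rem=3, quantum used, demote→Q2. Q0=[] Q1=[P2,P3,P4,P5] Q2=[P1]
t=15-20: P2@Q1 runs 5, rem=2, quantum used, demote→Q2. Q0=[] Q1=[P3,P4,P5] Q2=[P1,P2]
t=20-25: P3@Q1 runs 5, rem=7, quantum used, demote→Q2. Q0=[] Q1=[P4,P5] Q2=[P1,P2,P3]
t=25-30: P4@Q1 runs 5, rem=1, quantum used, demote→Q2. Q0=[] Q1=[P5] Q2=[P1,P2,P3,P4]
t=30-35: P5@Q1 runs 5, rem=6, quantum used, demote→Q2. Q0=[] Q1=[] Q2=[P1,P2,P3,P4,P5]
t=35-38: P1@Q2 runs 3, rem=0, completes. Q0=[] Q1=[] Q2=[P2,P3,P4,P5]
t=38-40: P2@Q2 runs 2, rem=0, completes. Q0=[] Q1=[] Q2=[P3,P4,P5]
t=40-47: P3@Q2 runs 7, rem=0, completes. Q0=[] Q1=[] Q2=[P4,P5]
t=47-48: P4@Q2 runs 1, rem=0, completes. Q0=[] Q1=[] Q2=[P5]
t=48-54: P5@Q2 runs 6, rem=0, completes. Q0=[] Q1=[] Q2=[]

Answer: 2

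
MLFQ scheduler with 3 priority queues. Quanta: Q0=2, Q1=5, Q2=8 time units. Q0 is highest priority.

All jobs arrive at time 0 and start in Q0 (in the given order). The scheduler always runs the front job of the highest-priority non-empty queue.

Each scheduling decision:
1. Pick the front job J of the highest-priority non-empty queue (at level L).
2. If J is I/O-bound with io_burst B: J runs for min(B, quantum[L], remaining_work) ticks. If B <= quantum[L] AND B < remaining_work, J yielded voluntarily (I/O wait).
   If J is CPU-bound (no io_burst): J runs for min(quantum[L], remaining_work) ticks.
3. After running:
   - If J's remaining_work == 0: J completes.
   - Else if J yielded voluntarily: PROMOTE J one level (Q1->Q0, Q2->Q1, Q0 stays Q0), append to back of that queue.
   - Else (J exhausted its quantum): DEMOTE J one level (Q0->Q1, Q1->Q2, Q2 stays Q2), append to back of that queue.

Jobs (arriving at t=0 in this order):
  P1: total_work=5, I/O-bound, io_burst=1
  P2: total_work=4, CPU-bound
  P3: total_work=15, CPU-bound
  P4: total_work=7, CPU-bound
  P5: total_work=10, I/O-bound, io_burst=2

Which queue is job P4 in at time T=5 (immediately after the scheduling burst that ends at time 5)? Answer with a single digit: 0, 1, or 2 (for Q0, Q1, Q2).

t=0-1: P1@Q0 runs 1, rem=4, I/O yield, promote→Q0. Q0=[P2,P3,P4,P5,P1] Q1=[] Q2=[]
t=1-3: P2@Q0 runs 2, rem=2, quantum used, demote→Q1. Q0=[P3,P4,P5,P1] Q1=[P2] Q2=[]
t=3-5: P3@Q0 runs 2, rem=13, quantum used, demote→Q1. Q0=[P4,P5,P1] Q1=[P2,P3] Q2=[]
t=5-7: P4@Q0 runs 2, rem=5, quantum used, demote→Q1. Q0=[P5,P1] Q1=[P2,P3,P4] Q2=[]
t=7-9: P5@Q0 runs 2, rem=8, I/O yield, promote→Q0. Q0=[P1,P5] Q1=[P2,P3,P4] Q2=[]
t=9-10: P1@Q0 runs 1, rem=3, I/O yield, promote→Q0. Q0=[P5,P1] Q1=[P2,P3,P4] Q2=[]
t=10-12: P5@Q0 runs 2, rem=6, I/O yield, promote→Q0. Q0=[P1,P5] Q1=[P2,P3,P4] Q2=[]
t=12-13: P1@Q0 runs 1, rem=2, I/O yield, promote→Q0. Q0=[P5,P1] Q1=[P2,P3,P4] Q2=[]
t=13-15: P5@Q0 runs 2, rem=4, I/O yield, promote→Q0. Q0=[P1,P5] Q1=[P2,P3,P4] Q2=[]
t=15-16: P1@Q0 runs 1, rem=1, I/O yield, promote→Q0. Q0=[P5,P1] Q1=[P2,P3,P4] Q2=[]
t=16-18: P5@Q0 runs 2, rem=2, I/O yield, promote→Q0. Q0=[P1,P5] Q1=[P2,P3,P4] Q2=[]
t=18-19: P1@Q0 runs 1, rem=0, completes. Q0=[P5] Q1=[P2,P3,P4] Q2=[]
t=19-21: P5@Q0 runs 2, rem=0, completes. Q0=[] Q1=[P2,P3,P4] Q2=[]
t=21-23: P2@Q1 runs 2, rem=0, completes. Q0=[] Q1=[P3,P4] Q2=[]
t=23-28: P3@Q1 runs 5, rem=8, quantum used, demote→Q2. Q0=[] Q1=[P4] Q2=[P3]
t=28-33: P4@Q1 runs 5, rem=0, completes. Q0=[] Q1=[] Q2=[P3]
t=33-41: P3@Q2 runs 8, rem=0, completes. Q0=[] Q1=[] Q2=[]

Answer: 0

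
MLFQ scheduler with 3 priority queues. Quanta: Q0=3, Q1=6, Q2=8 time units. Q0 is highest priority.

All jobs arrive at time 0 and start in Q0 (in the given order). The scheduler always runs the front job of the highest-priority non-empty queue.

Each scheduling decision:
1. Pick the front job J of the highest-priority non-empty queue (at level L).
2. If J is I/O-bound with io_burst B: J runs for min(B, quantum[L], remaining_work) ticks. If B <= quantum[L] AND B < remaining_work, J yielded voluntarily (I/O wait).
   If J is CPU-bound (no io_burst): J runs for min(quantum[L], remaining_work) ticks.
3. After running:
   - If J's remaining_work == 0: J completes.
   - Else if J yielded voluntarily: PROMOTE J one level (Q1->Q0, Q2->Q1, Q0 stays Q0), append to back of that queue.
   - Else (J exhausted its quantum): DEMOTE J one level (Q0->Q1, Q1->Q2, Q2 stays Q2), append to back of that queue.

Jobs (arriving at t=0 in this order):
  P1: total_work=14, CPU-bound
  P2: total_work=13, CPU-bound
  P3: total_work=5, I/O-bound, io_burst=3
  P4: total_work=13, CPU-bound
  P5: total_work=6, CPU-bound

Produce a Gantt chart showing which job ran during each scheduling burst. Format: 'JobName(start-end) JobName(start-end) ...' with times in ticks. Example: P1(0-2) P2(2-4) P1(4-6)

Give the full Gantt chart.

Answer: P1(0-3) P2(3-6) P3(6-9) P4(9-12) P5(12-15) P3(15-17) P1(17-23) P2(23-29) P4(29-35) P5(35-38) P1(38-43) P2(43-47) P4(47-51)

Derivation:
t=0-3: P1@Q0 runs 3, rem=11, quantum used, demote→Q1. Q0=[P2,P3,P4,P5] Q1=[P1] Q2=[]
t=3-6: P2@Q0 runs 3, rem=10, quantum used, demote→Q1. Q0=[P3,P4,P5] Q1=[P1,P2] Q2=[]
t=6-9: P3@Q0 runs 3, rem=2, I/O yield, promote→Q0. Q0=[P4,P5,P3] Q1=[P1,P2] Q2=[]
t=9-12: P4@Q0 runs 3, rem=10, quantum used, demote→Q1. Q0=[P5,P3] Q1=[P1,P2,P4] Q2=[]
t=12-15: P5@Q0 runs 3, rem=3, quantum used, demote→Q1. Q0=[P3] Q1=[P1,P2,P4,P5] Q2=[]
t=15-17: P3@Q0 runs 2, rem=0, completes. Q0=[] Q1=[P1,P2,P4,P5] Q2=[]
t=17-23: P1@Q1 runs 6, rem=5, quantum used, demote→Q2. Q0=[] Q1=[P2,P4,P5] Q2=[P1]
t=23-29: P2@Q1 runs 6, rem=4, quantum used, demote→Q2. Q0=[] Q1=[P4,P5] Q2=[P1,P2]
t=29-35: P4@Q1 runs 6, rem=4, quantum used, demote→Q2. Q0=[] Q1=[P5] Q2=[P1,P2,P4]
t=35-38: P5@Q1 runs 3, rem=0, completes. Q0=[] Q1=[] Q2=[P1,P2,P4]
t=38-43: P1@Q2 runs 5, rem=0, completes. Q0=[] Q1=[] Q2=[P2,P4]
t=43-47: P2@Q2 runs 4, rem=0, completes. Q0=[] Q1=[] Q2=[P4]
t=47-51: P4@Q2 runs 4, rem=0, completes. Q0=[] Q1=[] Q2=[]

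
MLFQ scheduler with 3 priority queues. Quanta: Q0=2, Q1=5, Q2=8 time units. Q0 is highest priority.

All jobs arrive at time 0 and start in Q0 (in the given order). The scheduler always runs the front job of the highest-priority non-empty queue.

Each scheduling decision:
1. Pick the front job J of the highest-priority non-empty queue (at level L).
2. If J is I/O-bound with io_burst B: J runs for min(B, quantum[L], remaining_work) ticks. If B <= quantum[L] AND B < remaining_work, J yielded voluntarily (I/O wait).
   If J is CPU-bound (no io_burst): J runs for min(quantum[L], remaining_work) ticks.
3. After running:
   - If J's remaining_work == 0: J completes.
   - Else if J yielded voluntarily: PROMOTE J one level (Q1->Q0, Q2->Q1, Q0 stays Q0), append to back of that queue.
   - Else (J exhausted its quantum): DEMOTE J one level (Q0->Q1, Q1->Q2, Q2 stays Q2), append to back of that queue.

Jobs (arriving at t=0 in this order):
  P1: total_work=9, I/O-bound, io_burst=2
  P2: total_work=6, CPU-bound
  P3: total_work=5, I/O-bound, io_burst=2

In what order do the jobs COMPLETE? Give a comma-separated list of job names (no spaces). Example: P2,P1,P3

Answer: P3,P1,P2

Derivation:
t=0-2: P1@Q0 runs 2, rem=7, I/O yield, promote→Q0. Q0=[P2,P3,P1] Q1=[] Q2=[]
t=2-4: P2@Q0 runs 2, rem=4, quantum used, demote→Q1. Q0=[P3,P1] Q1=[P2] Q2=[]
t=4-6: P3@Q0 runs 2, rem=3, I/O yield, promote→Q0. Q0=[P1,P3] Q1=[P2] Q2=[]
t=6-8: P1@Q0 runs 2, rem=5, I/O yield, promote→Q0. Q0=[P3,P1] Q1=[P2] Q2=[]
t=8-10: P3@Q0 runs 2, rem=1, I/O yield, promote→Q0. Q0=[P1,P3] Q1=[P2] Q2=[]
t=10-12: P1@Q0 runs 2, rem=3, I/O yield, promote→Q0. Q0=[P3,P1] Q1=[P2] Q2=[]
t=12-13: P3@Q0 runs 1, rem=0, completes. Q0=[P1] Q1=[P2] Q2=[]
t=13-15: P1@Q0 runs 2, rem=1, I/O yield, promote→Q0. Q0=[P1] Q1=[P2] Q2=[]
t=15-16: P1@Q0 runs 1, rem=0, completes. Q0=[] Q1=[P2] Q2=[]
t=16-20: P2@Q1 runs 4, rem=0, completes. Q0=[] Q1=[] Q2=[]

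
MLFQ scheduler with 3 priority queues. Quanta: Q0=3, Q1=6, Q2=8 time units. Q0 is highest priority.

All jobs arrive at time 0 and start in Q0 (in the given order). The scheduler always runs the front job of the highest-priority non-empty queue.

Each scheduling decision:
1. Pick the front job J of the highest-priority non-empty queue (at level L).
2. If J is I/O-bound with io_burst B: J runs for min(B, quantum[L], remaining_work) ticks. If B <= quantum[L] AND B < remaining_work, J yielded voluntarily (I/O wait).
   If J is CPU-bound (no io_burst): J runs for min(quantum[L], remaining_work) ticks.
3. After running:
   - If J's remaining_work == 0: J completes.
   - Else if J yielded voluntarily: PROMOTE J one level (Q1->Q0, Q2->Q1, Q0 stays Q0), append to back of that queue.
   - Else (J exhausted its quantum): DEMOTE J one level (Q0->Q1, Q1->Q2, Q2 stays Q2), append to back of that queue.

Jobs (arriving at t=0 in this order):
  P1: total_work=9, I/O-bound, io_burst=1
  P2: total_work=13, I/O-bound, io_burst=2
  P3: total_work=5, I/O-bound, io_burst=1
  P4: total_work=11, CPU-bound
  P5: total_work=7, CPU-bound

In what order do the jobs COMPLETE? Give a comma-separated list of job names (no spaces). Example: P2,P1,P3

t=0-1: P1@Q0 runs 1, rem=8, I/O yield, promote→Q0. Q0=[P2,P3,P4,P5,P1] Q1=[] Q2=[]
t=1-3: P2@Q0 runs 2, rem=11, I/O yield, promote→Q0. Q0=[P3,P4,P5,P1,P2] Q1=[] Q2=[]
t=3-4: P3@Q0 runs 1, rem=4, I/O yield, promote→Q0. Q0=[P4,P5,P1,P2,P3] Q1=[] Q2=[]
t=4-7: P4@Q0 runs 3, rem=8, quantum used, demote→Q1. Q0=[P5,P1,P2,P3] Q1=[P4] Q2=[]
t=7-10: P5@Q0 runs 3, rem=4, quantum used, demote→Q1. Q0=[P1,P2,P3] Q1=[P4,P5] Q2=[]
t=10-11: P1@Q0 runs 1, rem=7, I/O yield, promote→Q0. Q0=[P2,P3,P1] Q1=[P4,P5] Q2=[]
t=11-13: P2@Q0 runs 2, rem=9, I/O yield, promote→Q0. Q0=[P3,P1,P2] Q1=[P4,P5] Q2=[]
t=13-14: P3@Q0 runs 1, rem=3, I/O yield, promote→Q0. Q0=[P1,P2,P3] Q1=[P4,P5] Q2=[]
t=14-15: P1@Q0 runs 1, rem=6, I/O yield, promote→Q0. Q0=[P2,P3,P1] Q1=[P4,P5] Q2=[]
t=15-17: P2@Q0 runs 2, rem=7, I/O yield, promote→Q0. Q0=[P3,P1,P2] Q1=[P4,P5] Q2=[]
t=17-18: P3@Q0 runs 1, rem=2, I/O yield, promote→Q0. Q0=[P1,P2,P3] Q1=[P4,P5] Q2=[]
t=18-19: P1@Q0 runs 1, rem=5, I/O yield, promote→Q0. Q0=[P2,P3,P1] Q1=[P4,P5] Q2=[]
t=19-21: P2@Q0 runs 2, rem=5, I/O yield, promote→Q0. Q0=[P3,P1,P2] Q1=[P4,P5] Q2=[]
t=21-22: P3@Q0 runs 1, rem=1, I/O yield, promote→Q0. Q0=[P1,P2,P3] Q1=[P4,P5] Q2=[]
t=22-23: P1@Q0 runs 1, rem=4, I/O yield, promote→Q0. Q0=[P2,P3,P1] Q1=[P4,P5] Q2=[]
t=23-25: P2@Q0 runs 2, rem=3, I/O yield, promote→Q0. Q0=[P3,P1,P2] Q1=[P4,P5] Q2=[]
t=25-26: P3@Q0 runs 1, rem=0, completes. Q0=[P1,P2] Q1=[P4,P5] Q2=[]
t=26-27: P1@Q0 runs 1, rem=3, I/O yield, promote→Q0. Q0=[P2,P1] Q1=[P4,P5] Q2=[]
t=27-29: P2@Q0 runs 2, rem=1, I/O yield, promote→Q0. Q0=[P1,P2] Q1=[P4,P5] Q2=[]
t=29-30: P1@Q0 runs 1, rem=2, I/O yield, promote→Q0. Q0=[P2,P1] Q1=[P4,P5] Q2=[]
t=30-31: P2@Q0 runs 1, rem=0, completes. Q0=[P1] Q1=[P4,P5] Q2=[]
t=31-32: P1@Q0 runs 1, rem=1, I/O yield, promote→Q0. Q0=[P1] Q1=[P4,P5] Q2=[]
t=32-33: P1@Q0 runs 1, rem=0, completes. Q0=[] Q1=[P4,P5] Q2=[]
t=33-39: P4@Q1 runs 6, rem=2, quantum used, demote→Q2. Q0=[] Q1=[P5] Q2=[P4]
t=39-43: P5@Q1 runs 4, rem=0, completes. Q0=[] Q1=[] Q2=[P4]
t=43-45: P4@Q2 runs 2, rem=0, completes. Q0=[] Q1=[] Q2=[]

Answer: P3,P2,P1,P5,P4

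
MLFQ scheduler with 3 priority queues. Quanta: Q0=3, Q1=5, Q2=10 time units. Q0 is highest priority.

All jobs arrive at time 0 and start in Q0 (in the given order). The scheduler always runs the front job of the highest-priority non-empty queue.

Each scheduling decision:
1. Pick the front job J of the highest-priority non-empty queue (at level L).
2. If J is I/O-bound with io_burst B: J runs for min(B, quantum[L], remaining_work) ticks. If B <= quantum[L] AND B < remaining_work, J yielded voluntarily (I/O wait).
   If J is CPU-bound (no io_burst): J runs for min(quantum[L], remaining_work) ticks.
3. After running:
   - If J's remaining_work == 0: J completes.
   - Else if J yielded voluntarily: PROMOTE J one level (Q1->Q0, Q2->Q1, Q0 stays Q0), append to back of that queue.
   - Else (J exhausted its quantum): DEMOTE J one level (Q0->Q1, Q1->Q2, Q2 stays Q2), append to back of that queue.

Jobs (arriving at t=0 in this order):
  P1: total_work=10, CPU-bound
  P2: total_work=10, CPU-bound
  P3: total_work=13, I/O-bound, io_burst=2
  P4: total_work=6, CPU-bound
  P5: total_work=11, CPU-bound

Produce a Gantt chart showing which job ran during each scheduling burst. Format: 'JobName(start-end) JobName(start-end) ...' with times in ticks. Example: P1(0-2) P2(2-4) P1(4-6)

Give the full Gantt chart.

t=0-3: P1@Q0 runs 3, rem=7, quantum used, demote→Q1. Q0=[P2,P3,P4,P5] Q1=[P1] Q2=[]
t=3-6: P2@Q0 runs 3, rem=7, quantum used, demote→Q1. Q0=[P3,P4,P5] Q1=[P1,P2] Q2=[]
t=6-8: P3@Q0 runs 2, rem=11, I/O yield, promote→Q0. Q0=[P4,P5,P3] Q1=[P1,P2] Q2=[]
t=8-11: P4@Q0 runs 3, rem=3, quantum used, demote→Q1. Q0=[P5,P3] Q1=[P1,P2,P4] Q2=[]
t=11-14: P5@Q0 runs 3, rem=8, quantum used, demote→Q1. Q0=[P3] Q1=[P1,P2,P4,P5] Q2=[]
t=14-16: P3@Q0 runs 2, rem=9, I/O yield, promote→Q0. Q0=[P3] Q1=[P1,P2,P4,P5] Q2=[]
t=16-18: P3@Q0 runs 2, rem=7, I/O yield, promote→Q0. Q0=[P3] Q1=[P1,P2,P4,P5] Q2=[]
t=18-20: P3@Q0 runs 2, rem=5, I/O yield, promote→Q0. Q0=[P3] Q1=[P1,P2,P4,P5] Q2=[]
t=20-22: P3@Q0 runs 2, rem=3, I/O yield, promote→Q0. Q0=[P3] Q1=[P1,P2,P4,P5] Q2=[]
t=22-24: P3@Q0 runs 2, rem=1, I/O yield, promote→Q0. Q0=[P3] Q1=[P1,P2,P4,P5] Q2=[]
t=24-25: P3@Q0 runs 1, rem=0, completes. Q0=[] Q1=[P1,P2,P4,P5] Q2=[]
t=25-30: P1@Q1 runs 5, rem=2, quantum used, demote→Q2. Q0=[] Q1=[P2,P4,P5] Q2=[P1]
t=30-35: P2@Q1 runs 5, rem=2, quantum used, demote→Q2. Q0=[] Q1=[P4,P5] Q2=[P1,P2]
t=35-38: P4@Q1 runs 3, rem=0, completes. Q0=[] Q1=[P5] Q2=[P1,P2]
t=38-43: P5@Q1 runs 5, rem=3, quantum used, demote→Q2. Q0=[] Q1=[] Q2=[P1,P2,P5]
t=43-45: P1@Q2 runs 2, rem=0, completes. Q0=[] Q1=[] Q2=[P2,P5]
t=45-47: P2@Q2 runs 2, rem=0, completes. Q0=[] Q1=[] Q2=[P5]
t=47-50: P5@Q2 runs 3, rem=0, completes. Q0=[] Q1=[] Q2=[]

Answer: P1(0-3) P2(3-6) P3(6-8) P4(8-11) P5(11-14) P3(14-16) P3(16-18) P3(18-20) P3(20-22) P3(22-24) P3(24-25) P1(25-30) P2(30-35) P4(35-38) P5(38-43) P1(43-45) P2(45-47) P5(47-50)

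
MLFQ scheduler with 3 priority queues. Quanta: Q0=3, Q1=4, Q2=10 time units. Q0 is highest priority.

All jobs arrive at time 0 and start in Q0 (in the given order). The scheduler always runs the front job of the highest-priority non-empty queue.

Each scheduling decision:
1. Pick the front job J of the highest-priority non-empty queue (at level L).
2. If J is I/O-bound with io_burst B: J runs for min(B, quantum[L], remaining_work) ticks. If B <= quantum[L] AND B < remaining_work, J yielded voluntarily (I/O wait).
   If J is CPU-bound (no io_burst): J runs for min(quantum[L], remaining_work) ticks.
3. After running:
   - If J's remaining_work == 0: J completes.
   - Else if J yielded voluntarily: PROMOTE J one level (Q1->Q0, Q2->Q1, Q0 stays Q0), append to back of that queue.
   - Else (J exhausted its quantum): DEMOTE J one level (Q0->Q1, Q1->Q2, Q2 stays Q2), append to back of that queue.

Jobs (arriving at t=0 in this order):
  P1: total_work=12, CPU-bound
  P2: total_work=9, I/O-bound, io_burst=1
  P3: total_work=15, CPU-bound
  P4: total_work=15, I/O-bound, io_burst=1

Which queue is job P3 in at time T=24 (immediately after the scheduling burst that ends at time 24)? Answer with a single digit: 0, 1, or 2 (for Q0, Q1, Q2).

t=0-3: P1@Q0 runs 3, rem=9, quantum used, demote→Q1. Q0=[P2,P3,P4] Q1=[P1] Q2=[]
t=3-4: P2@Q0 runs 1, rem=8, I/O yield, promote→Q0. Q0=[P3,P4,P2] Q1=[P1] Q2=[]
t=4-7: P3@Q0 runs 3, rem=12, quantum used, demote→Q1. Q0=[P4,P2] Q1=[P1,P3] Q2=[]
t=7-8: P4@Q0 runs 1, rem=14, I/O yield, promote→Q0. Q0=[P2,P4] Q1=[P1,P3] Q2=[]
t=8-9: P2@Q0 runs 1, rem=7, I/O yield, promote→Q0. Q0=[P4,P2] Q1=[P1,P3] Q2=[]
t=9-10: P4@Q0 runs 1, rem=13, I/O yield, promote→Q0. Q0=[P2,P4] Q1=[P1,P3] Q2=[]
t=10-11: P2@Q0 runs 1, rem=6, I/O yield, promote→Q0. Q0=[P4,P2] Q1=[P1,P3] Q2=[]
t=11-12: P4@Q0 runs 1, rem=12, I/O yield, promote→Q0. Q0=[P2,P4] Q1=[P1,P3] Q2=[]
t=12-13: P2@Q0 runs 1, rem=5, I/O yield, promote→Q0. Q0=[P4,P2] Q1=[P1,P3] Q2=[]
t=13-14: P4@Q0 runs 1, rem=11, I/O yield, promote→Q0. Q0=[P2,P4] Q1=[P1,P3] Q2=[]
t=14-15: P2@Q0 runs 1, rem=4, I/O yield, promote→Q0. Q0=[P4,P2] Q1=[P1,P3] Q2=[]
t=15-16: P4@Q0 runs 1, rem=10, I/O yield, promote→Q0. Q0=[P2,P4] Q1=[P1,P3] Q2=[]
t=16-17: P2@Q0 runs 1, rem=3, I/O yield, promote→Q0. Q0=[P4,P2] Q1=[P1,P3] Q2=[]
t=17-18: P4@Q0 runs 1, rem=9, I/O yield, promote→Q0. Q0=[P2,P4] Q1=[P1,P3] Q2=[]
t=18-19: P2@Q0 runs 1, rem=2, I/O yield, promote→Q0. Q0=[P4,P2] Q1=[P1,P3] Q2=[]
t=19-20: P4@Q0 runs 1, rem=8, I/O yield, promote→Q0. Q0=[P2,P4] Q1=[P1,P3] Q2=[]
t=20-21: P2@Q0 runs 1, rem=1, I/O yield, promote→Q0. Q0=[P4,P2] Q1=[P1,P3] Q2=[]
t=21-22: P4@Q0 runs 1, rem=7, I/O yield, promote→Q0. Q0=[P2,P4] Q1=[P1,P3] Q2=[]
t=22-23: P2@Q0 runs 1, rem=0, completes. Q0=[P4] Q1=[P1,P3] Q2=[]
t=23-24: P4@Q0 runs 1, rem=6, I/O yield, promote→Q0. Q0=[P4] Q1=[P1,P3] Q2=[]
t=24-25: P4@Q0 runs 1, rem=5, I/O yield, promote→Q0. Q0=[P4] Q1=[P1,P3] Q2=[]
t=25-26: P4@Q0 runs 1, rem=4, I/O yield, promote→Q0. Q0=[P4] Q1=[P1,P3] Q2=[]
t=26-27: P4@Q0 runs 1, rem=3, I/O yield, promote→Q0. Q0=[P4] Q1=[P1,P3] Q2=[]
t=27-28: P4@Q0 runs 1, rem=2, I/O yield, promote→Q0. Q0=[P4] Q1=[P1,P3] Q2=[]
t=28-29: P4@Q0 runs 1, rem=1, I/O yield, promote→Q0. Q0=[P4] Q1=[P1,P3] Q2=[]
t=29-30: P4@Q0 runs 1, rem=0, completes. Q0=[] Q1=[P1,P3] Q2=[]
t=30-34: P1@Q1 runs 4, rem=5, quantum used, demote→Q2. Q0=[] Q1=[P3] Q2=[P1]
t=34-38: P3@Q1 runs 4, rem=8, quantum used, demote→Q2. Q0=[] Q1=[] Q2=[P1,P3]
t=38-43: P1@Q2 runs 5, rem=0, completes. Q0=[] Q1=[] Q2=[P3]
t=43-51: P3@Q2 runs 8, rem=0, completes. Q0=[] Q1=[] Q2=[]

Answer: 1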